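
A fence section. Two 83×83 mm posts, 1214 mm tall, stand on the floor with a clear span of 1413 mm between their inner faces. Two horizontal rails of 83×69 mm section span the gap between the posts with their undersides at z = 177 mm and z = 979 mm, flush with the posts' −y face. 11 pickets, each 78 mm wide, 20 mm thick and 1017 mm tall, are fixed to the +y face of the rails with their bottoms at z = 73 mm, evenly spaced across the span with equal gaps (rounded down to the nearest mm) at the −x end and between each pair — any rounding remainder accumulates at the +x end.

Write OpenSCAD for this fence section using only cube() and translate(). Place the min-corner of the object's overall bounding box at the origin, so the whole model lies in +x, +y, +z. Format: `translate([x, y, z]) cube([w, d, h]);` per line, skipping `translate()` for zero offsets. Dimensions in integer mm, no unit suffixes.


cube([83, 83, 1214]);
translate([1496, 0, 0]) cube([83, 83, 1214]);
translate([83, 0, 177]) cube([1413, 83, 69]);
translate([83, 0, 979]) cube([1413, 83, 69]);
translate([129, 83, 73]) cube([78, 20, 1017]);
translate([253, 83, 73]) cube([78, 20, 1017]);
translate([377, 83, 73]) cube([78, 20, 1017]);
translate([501, 83, 73]) cube([78, 20, 1017]);
translate([625, 83, 73]) cube([78, 20, 1017]);
translate([749, 83, 73]) cube([78, 20, 1017]);
translate([873, 83, 73]) cube([78, 20, 1017]);
translate([997, 83, 73]) cube([78, 20, 1017]);
translate([1121, 83, 73]) cube([78, 20, 1017]);
translate([1245, 83, 73]) cube([78, 20, 1017]);
translate([1369, 83, 73]) cube([78, 20, 1017]);


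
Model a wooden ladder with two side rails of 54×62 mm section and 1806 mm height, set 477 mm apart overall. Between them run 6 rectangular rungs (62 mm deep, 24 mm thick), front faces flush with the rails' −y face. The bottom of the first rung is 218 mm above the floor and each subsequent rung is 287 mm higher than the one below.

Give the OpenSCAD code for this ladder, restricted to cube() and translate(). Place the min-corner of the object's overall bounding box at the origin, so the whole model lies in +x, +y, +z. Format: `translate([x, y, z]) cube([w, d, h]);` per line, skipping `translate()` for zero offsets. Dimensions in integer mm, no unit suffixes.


// rung span = 477 - 2*54 = 369
// rung[k] z = 218 + k*287
cube([54, 62, 1806]);
translate([423, 0, 0]) cube([54, 62, 1806]);
translate([54, 0, 218]) cube([369, 62, 24]);
translate([54, 0, 505]) cube([369, 62, 24]);
translate([54, 0, 792]) cube([369, 62, 24]);
translate([54, 0, 1079]) cube([369, 62, 24]);
translate([54, 0, 1366]) cube([369, 62, 24]);
translate([54, 0, 1653]) cube([369, 62, 24]);


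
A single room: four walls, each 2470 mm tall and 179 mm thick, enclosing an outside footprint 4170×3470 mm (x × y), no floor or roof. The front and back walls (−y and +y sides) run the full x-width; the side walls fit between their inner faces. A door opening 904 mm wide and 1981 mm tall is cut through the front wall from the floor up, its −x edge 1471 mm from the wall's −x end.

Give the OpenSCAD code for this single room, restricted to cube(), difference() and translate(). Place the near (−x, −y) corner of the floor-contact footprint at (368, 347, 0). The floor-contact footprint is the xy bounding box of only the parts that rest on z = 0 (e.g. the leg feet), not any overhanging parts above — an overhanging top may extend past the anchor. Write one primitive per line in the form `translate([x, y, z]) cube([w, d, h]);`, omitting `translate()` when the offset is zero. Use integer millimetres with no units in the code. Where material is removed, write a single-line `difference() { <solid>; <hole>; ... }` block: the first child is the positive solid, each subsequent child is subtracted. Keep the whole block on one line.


difference() { translate([368, 347, 0]) cube([4170, 179, 2470]); translate([1839, 347, 0]) cube([904, 179, 1981]); }
translate([368, 3638, 0]) cube([4170, 179, 2470]);
translate([368, 526, 0]) cube([179, 3112, 2470]);
translate([4359, 526, 0]) cube([179, 3112, 2470]);


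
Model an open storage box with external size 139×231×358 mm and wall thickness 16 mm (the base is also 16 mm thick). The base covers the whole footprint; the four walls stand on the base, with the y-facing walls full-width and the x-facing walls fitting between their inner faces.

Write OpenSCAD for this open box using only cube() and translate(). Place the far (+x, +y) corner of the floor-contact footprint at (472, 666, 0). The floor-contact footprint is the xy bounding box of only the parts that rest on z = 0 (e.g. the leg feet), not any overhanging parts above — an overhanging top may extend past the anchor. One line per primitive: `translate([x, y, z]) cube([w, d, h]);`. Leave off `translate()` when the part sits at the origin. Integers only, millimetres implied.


translate([333, 435, 0]) cube([139, 231, 16]);
translate([333, 435, 16]) cube([139, 16, 342]);
translate([333, 650, 16]) cube([139, 16, 342]);
translate([333, 451, 16]) cube([16, 199, 342]);
translate([456, 451, 16]) cube([16, 199, 342]);


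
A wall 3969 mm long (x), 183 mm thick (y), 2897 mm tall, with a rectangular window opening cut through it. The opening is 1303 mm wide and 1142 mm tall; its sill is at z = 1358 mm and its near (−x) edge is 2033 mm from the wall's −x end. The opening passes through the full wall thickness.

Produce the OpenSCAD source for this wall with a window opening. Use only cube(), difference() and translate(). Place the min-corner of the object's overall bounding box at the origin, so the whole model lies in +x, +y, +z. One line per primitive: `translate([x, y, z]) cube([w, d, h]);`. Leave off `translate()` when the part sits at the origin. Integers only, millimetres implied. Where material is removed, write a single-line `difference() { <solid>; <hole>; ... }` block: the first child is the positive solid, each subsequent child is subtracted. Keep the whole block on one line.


difference() { cube([3969, 183, 2897]); translate([2033, 0, 1358]) cube([1303, 183, 1142]); }


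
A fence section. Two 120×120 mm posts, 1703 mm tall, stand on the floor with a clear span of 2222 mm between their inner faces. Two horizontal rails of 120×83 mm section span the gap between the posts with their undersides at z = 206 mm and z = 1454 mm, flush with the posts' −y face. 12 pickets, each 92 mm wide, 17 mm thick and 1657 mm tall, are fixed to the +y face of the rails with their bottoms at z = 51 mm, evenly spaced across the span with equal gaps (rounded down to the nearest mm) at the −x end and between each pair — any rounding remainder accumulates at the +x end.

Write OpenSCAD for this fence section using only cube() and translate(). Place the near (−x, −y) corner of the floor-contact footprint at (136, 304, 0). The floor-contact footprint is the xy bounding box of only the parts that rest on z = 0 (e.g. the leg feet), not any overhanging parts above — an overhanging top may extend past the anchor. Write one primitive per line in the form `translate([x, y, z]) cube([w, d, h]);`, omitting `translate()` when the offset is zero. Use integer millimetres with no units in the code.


translate([136, 304, 0]) cube([120, 120, 1703]);
translate([2478, 304, 0]) cube([120, 120, 1703]);
translate([256, 304, 206]) cube([2222, 120, 83]);
translate([256, 304, 1454]) cube([2222, 120, 83]);
translate([342, 424, 51]) cube([92, 17, 1657]);
translate([520, 424, 51]) cube([92, 17, 1657]);
translate([698, 424, 51]) cube([92, 17, 1657]);
translate([876, 424, 51]) cube([92, 17, 1657]);
translate([1054, 424, 51]) cube([92, 17, 1657]);
translate([1232, 424, 51]) cube([92, 17, 1657]);
translate([1410, 424, 51]) cube([92, 17, 1657]);
translate([1588, 424, 51]) cube([92, 17, 1657]);
translate([1766, 424, 51]) cube([92, 17, 1657]);
translate([1944, 424, 51]) cube([92, 17, 1657]);
translate([2122, 424, 51]) cube([92, 17, 1657]);
translate([2300, 424, 51]) cube([92, 17, 1657]);


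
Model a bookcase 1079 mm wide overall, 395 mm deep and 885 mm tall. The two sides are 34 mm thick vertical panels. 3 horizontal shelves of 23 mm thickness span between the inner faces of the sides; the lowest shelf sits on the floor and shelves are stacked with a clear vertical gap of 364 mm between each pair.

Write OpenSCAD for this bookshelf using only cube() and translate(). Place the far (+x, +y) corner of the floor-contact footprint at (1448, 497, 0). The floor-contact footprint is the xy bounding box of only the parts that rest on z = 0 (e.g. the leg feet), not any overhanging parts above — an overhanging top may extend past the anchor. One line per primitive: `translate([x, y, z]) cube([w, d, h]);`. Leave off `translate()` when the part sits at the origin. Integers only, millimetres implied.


translate([369, 102, 0]) cube([34, 395, 885]);
translate([1414, 102, 0]) cube([34, 395, 885]);
translate([403, 102, 0]) cube([1011, 395, 23]);
translate([403, 102, 387]) cube([1011, 395, 23]);
translate([403, 102, 774]) cube([1011, 395, 23]);


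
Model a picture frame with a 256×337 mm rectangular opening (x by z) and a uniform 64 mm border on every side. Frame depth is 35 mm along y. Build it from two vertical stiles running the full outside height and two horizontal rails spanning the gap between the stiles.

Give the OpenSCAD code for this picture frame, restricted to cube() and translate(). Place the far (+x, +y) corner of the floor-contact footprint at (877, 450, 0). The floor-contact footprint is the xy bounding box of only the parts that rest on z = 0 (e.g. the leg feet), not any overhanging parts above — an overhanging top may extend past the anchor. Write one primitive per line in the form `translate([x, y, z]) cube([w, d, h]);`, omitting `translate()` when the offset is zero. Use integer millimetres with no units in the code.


translate([493, 415, 0]) cube([64, 35, 465]);
translate([813, 415, 0]) cube([64, 35, 465]);
translate([557, 415, 0]) cube([256, 35, 64]);
translate([557, 415, 401]) cube([256, 35, 64]);


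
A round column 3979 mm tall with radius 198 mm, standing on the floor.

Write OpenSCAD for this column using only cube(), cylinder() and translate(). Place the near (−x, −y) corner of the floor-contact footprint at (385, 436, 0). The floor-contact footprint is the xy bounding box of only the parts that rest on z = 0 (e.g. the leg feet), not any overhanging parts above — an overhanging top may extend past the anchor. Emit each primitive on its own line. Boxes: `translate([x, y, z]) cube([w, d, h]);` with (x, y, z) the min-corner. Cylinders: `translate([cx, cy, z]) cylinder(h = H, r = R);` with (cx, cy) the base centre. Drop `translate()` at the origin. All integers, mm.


translate([583, 634, 0]) cylinder(h = 3979, r = 198);


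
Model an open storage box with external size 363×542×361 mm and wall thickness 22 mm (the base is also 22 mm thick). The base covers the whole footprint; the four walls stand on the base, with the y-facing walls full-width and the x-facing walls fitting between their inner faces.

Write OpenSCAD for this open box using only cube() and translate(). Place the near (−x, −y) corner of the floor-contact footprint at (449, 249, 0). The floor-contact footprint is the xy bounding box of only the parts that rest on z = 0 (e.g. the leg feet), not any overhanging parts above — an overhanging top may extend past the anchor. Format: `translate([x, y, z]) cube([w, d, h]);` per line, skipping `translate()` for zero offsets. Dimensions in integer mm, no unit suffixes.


translate([449, 249, 0]) cube([363, 542, 22]);
translate([449, 249, 22]) cube([363, 22, 339]);
translate([449, 769, 22]) cube([363, 22, 339]);
translate([449, 271, 22]) cube([22, 498, 339]);
translate([790, 271, 22]) cube([22, 498, 339]);


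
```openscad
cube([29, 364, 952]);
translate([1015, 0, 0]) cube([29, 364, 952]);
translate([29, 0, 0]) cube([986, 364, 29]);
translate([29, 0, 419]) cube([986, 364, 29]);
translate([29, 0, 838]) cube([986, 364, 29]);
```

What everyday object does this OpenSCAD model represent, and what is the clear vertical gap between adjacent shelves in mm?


A bookshelf. The clear shelf gap is 390 mm.

Two tall side panels with 3 horizontal boards between them — a bookshelf. The first two shelf undersides are at z = 0 and z = 419; with shelf thickness 29, the clear gap is 419 − 0 − 29 = 390 mm.


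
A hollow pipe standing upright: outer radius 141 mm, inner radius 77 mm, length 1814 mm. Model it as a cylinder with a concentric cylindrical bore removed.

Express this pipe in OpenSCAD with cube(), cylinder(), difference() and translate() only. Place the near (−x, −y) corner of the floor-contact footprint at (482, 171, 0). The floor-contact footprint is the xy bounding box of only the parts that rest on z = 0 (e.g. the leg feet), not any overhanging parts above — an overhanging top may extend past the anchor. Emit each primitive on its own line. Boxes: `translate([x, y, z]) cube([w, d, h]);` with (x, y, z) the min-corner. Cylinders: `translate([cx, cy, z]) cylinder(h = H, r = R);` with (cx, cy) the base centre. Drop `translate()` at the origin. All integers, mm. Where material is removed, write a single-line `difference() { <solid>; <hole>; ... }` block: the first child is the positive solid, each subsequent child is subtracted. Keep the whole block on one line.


difference() { translate([623, 312, 0]) cylinder(h = 1814, r = 141); translate([623, 312, 0]) cylinder(h = 1814, r = 77); }


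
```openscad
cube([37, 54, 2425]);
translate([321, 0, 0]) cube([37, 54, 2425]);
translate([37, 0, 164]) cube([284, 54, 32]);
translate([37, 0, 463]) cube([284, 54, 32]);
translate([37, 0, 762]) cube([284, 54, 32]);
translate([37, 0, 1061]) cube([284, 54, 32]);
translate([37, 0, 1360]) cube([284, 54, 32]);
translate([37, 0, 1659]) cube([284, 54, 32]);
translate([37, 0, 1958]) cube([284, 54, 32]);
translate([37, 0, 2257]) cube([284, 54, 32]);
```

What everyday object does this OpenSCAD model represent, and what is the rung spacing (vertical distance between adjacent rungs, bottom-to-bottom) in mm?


A ladder. The rung spacing is 299 mm.

Two tall 37×54 posts with 8 short bars between them — a ladder. Adjacent rungs sit at z = 164 and z = 463, so the spacing is 463 − 164 = 299 mm.


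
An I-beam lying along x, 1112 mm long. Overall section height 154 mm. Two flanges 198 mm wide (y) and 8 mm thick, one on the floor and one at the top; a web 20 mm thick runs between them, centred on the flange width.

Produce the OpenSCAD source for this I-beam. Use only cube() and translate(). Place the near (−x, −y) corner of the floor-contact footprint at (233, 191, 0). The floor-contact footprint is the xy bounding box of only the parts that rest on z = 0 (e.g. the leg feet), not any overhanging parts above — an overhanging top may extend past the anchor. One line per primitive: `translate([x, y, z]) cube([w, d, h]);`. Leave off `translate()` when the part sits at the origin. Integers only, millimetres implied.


translate([233, 191, 0]) cube([1112, 198, 8]);
translate([233, 280, 8]) cube([1112, 20, 138]);
translate([233, 191, 146]) cube([1112, 198, 8]);


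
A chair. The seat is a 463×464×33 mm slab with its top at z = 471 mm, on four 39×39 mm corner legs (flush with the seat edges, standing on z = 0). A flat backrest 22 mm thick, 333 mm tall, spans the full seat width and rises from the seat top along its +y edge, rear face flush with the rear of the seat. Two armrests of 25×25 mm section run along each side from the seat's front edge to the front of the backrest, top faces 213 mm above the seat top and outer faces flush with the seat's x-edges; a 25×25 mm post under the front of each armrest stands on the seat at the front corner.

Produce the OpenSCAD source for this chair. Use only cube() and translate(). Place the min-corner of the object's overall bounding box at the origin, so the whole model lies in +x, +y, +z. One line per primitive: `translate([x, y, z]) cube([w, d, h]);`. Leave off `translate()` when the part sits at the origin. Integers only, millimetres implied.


translate([0, 0, 438]) cube([463, 464, 33]);
cube([39, 39, 438]);
translate([424, 0, 0]) cube([39, 39, 438]);
translate([0, 425, 0]) cube([39, 39, 438]);
translate([424, 425, 0]) cube([39, 39, 438]);
translate([0, 442, 471]) cube([463, 22, 333]);
translate([0, 0, 659]) cube([25, 442, 25]);
translate([438, 0, 659]) cube([25, 442, 25]);
translate([0, 0, 471]) cube([25, 25, 188]);
translate([438, 0, 471]) cube([25, 25, 188]);


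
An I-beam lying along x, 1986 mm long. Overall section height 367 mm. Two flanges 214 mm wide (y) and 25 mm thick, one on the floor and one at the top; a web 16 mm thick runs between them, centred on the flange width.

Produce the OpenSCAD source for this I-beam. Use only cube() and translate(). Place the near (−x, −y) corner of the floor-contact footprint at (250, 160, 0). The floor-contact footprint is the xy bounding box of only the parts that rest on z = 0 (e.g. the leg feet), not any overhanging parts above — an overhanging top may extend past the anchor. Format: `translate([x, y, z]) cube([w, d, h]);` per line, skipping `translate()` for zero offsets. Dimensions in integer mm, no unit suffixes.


translate([250, 160, 0]) cube([1986, 214, 25]);
translate([250, 259, 25]) cube([1986, 16, 317]);
translate([250, 160, 342]) cube([1986, 214, 25]);


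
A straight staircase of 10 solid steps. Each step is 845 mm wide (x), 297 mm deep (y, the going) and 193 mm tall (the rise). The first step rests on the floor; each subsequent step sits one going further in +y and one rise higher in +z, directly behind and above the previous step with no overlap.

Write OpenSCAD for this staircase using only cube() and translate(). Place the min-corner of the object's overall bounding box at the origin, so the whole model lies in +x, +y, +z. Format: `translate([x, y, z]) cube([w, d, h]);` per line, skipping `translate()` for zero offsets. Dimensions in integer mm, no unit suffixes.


cube([845, 297, 193]);
translate([0, 297, 193]) cube([845, 297, 193]);
translate([0, 594, 386]) cube([845, 297, 193]);
translate([0, 891, 579]) cube([845, 297, 193]);
translate([0, 1188, 772]) cube([845, 297, 193]);
translate([0, 1485, 965]) cube([845, 297, 193]);
translate([0, 1782, 1158]) cube([845, 297, 193]);
translate([0, 2079, 1351]) cube([845, 297, 193]);
translate([0, 2376, 1544]) cube([845, 297, 193]);
translate([0, 2673, 1737]) cube([845, 297, 193]);


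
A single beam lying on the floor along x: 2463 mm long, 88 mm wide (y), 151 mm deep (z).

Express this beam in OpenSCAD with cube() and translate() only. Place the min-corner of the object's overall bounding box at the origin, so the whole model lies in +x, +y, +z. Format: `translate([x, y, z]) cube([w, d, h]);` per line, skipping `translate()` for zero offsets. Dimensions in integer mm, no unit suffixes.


cube([2463, 88, 151]);


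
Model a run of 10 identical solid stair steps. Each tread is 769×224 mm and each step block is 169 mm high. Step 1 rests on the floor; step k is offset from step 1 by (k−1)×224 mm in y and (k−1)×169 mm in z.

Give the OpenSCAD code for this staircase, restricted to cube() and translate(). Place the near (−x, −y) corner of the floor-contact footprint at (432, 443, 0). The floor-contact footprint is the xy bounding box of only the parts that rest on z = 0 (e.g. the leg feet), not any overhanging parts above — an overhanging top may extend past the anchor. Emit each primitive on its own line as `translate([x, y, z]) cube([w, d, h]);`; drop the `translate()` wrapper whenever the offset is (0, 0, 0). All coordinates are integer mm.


translate([432, 443, 0]) cube([769, 224, 169]);
translate([432, 667, 169]) cube([769, 224, 169]);
translate([432, 891, 338]) cube([769, 224, 169]);
translate([432, 1115, 507]) cube([769, 224, 169]);
translate([432, 1339, 676]) cube([769, 224, 169]);
translate([432, 1563, 845]) cube([769, 224, 169]);
translate([432, 1787, 1014]) cube([769, 224, 169]);
translate([432, 2011, 1183]) cube([769, 224, 169]);
translate([432, 2235, 1352]) cube([769, 224, 169]);
translate([432, 2459, 1521]) cube([769, 224, 169]);


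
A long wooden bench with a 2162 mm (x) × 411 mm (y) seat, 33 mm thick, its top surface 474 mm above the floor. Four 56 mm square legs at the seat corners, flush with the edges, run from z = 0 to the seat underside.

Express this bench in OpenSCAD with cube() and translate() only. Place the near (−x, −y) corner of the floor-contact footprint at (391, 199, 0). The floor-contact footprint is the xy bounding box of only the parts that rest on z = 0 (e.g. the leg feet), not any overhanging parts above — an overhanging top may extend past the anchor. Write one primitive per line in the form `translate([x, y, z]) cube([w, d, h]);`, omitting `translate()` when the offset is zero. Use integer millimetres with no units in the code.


translate([391, 199, 441]) cube([2162, 411, 33]);
translate([391, 199, 0]) cube([56, 56, 441]);
translate([391, 554, 0]) cube([56, 56, 441]);
translate([2497, 199, 0]) cube([56, 56, 441]);
translate([2497, 554, 0]) cube([56, 56, 441]);


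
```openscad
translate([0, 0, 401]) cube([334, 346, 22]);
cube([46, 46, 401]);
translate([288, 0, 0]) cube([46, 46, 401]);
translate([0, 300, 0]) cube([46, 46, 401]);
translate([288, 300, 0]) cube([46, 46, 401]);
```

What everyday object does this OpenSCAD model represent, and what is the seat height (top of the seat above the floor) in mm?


A stool. The seat height is 423 mm.

A 334×346×22 slab at z = 401 on four corner posts — a stool. The seat top is 401 + 22 = 423 mm.


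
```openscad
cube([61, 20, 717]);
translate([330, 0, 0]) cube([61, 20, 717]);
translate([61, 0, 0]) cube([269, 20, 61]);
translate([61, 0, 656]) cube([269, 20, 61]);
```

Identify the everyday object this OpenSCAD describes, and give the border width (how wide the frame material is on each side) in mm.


A picture frame. The border width is 61 mm.

Four thin pieces enclosing a rectangular opening — a picture frame. The two full-height stiles are 717 mm tall; the top rail sits at z = 656 and is 61 mm tall, so the border above the opening is 717 − 656 = 61 mm, matching the stile x-width.


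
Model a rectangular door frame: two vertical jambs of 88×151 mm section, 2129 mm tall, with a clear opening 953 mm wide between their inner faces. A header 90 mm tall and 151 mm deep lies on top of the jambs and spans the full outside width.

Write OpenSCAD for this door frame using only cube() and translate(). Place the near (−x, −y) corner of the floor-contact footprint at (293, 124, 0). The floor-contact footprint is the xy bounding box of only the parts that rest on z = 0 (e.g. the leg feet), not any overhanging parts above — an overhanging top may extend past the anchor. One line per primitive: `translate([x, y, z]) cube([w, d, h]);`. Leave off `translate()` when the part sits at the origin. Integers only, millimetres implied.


translate([293, 124, 0]) cube([88, 151, 2129]);
translate([1334, 124, 0]) cube([88, 151, 2129]);
translate([293, 124, 2129]) cube([1129, 151, 90]);


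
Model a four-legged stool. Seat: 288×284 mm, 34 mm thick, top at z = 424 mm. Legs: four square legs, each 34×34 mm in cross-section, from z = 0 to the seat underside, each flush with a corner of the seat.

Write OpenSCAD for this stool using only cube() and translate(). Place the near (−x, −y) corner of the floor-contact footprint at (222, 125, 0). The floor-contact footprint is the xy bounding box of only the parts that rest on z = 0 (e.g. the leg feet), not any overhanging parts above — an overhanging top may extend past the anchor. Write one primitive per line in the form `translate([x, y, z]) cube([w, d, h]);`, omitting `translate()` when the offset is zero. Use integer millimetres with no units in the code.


translate([222, 125, 390]) cube([288, 284, 34]);
translate([222, 125, 0]) cube([34, 34, 390]);
translate([476, 125, 0]) cube([34, 34, 390]);
translate([222, 375, 0]) cube([34, 34, 390]);
translate([476, 375, 0]) cube([34, 34, 390]);


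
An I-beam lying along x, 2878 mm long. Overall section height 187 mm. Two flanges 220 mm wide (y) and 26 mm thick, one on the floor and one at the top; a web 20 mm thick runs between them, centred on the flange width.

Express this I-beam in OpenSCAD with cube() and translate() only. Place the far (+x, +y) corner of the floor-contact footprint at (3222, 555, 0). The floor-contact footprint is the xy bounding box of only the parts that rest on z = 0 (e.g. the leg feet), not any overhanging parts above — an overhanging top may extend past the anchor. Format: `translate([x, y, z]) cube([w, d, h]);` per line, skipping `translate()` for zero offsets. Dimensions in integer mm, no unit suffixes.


translate([344, 335, 0]) cube([2878, 220, 26]);
translate([344, 435, 26]) cube([2878, 20, 135]);
translate([344, 335, 161]) cube([2878, 220, 26]);


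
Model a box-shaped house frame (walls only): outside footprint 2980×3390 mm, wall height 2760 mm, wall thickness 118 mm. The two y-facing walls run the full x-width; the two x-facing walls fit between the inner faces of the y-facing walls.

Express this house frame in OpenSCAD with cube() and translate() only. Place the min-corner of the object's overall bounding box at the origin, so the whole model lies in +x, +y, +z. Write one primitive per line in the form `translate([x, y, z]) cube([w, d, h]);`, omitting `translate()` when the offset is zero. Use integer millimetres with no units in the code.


cube([2980, 118, 2760]);
translate([0, 3272, 0]) cube([2980, 118, 2760]);
translate([0, 118, 0]) cube([118, 3154, 2760]);
translate([2862, 118, 0]) cube([118, 3154, 2760]);


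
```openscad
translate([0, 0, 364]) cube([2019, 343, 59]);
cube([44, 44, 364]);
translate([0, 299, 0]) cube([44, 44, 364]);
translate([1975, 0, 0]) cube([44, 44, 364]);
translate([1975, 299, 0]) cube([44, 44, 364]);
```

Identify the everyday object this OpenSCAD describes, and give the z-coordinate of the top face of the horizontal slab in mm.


A bench. The seat-top height is 423 mm.

A long slab on four corner posts — a bench. The slab sits at z = 364 with thickness 59, so the top is 364 + 59 = 423 mm.


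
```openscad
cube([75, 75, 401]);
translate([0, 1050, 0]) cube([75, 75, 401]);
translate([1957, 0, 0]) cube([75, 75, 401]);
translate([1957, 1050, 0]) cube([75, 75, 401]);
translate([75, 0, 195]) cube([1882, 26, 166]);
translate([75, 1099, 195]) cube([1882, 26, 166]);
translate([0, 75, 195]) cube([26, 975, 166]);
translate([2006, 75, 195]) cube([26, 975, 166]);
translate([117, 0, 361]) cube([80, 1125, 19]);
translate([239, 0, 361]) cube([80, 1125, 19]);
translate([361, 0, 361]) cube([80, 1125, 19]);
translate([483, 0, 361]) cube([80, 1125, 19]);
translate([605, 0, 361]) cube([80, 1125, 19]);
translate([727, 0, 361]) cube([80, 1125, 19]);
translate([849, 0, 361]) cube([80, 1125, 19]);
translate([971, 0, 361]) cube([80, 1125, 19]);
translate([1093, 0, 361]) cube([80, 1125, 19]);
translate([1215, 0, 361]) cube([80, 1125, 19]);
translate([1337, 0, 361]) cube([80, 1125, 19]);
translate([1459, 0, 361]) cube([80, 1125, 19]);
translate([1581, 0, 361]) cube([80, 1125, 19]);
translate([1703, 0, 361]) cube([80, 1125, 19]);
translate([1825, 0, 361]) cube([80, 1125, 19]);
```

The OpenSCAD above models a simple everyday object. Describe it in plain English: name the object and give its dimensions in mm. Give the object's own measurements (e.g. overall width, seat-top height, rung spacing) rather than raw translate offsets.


A bed frame 2032 mm long (x) by 1125 mm wide (y). Four 75×75 mm corner posts, 401 mm tall, at the corners of the footprint. Four rails of 26 mm thickness and 166 mm height run between adjacent posts with their undersides at z = 195 mm, their outer faces flush with the outside of the frame (the two x-running rails run between the posts' inner faces; the two y-running rails run between the posts' inner faces). 15 slats, each 80 mm wide (x) and 19 mm thick, lie across the top of the two x-running rails, running the full 1125 mm width of the frame in y; along x they sit between the end posts with a 42 mm gap after the −x posts and between neighbouring slats, leaving 52 mm before the +x posts.


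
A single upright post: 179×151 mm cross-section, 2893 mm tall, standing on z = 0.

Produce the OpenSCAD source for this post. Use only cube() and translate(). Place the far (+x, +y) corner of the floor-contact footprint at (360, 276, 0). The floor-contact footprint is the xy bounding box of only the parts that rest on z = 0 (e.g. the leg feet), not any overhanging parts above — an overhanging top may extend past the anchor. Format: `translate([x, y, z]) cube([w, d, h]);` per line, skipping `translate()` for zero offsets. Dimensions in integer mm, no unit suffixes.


translate([181, 125, 0]) cube([179, 151, 2893]);


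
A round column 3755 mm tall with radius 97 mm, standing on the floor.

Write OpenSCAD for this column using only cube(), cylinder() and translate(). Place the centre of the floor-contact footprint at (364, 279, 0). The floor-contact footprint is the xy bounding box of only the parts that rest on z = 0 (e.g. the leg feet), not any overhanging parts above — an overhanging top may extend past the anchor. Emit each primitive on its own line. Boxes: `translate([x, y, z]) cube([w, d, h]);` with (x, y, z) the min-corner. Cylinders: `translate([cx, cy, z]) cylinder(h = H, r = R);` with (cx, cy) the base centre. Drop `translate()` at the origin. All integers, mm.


translate([364, 279, 0]) cylinder(h = 3755, r = 97);


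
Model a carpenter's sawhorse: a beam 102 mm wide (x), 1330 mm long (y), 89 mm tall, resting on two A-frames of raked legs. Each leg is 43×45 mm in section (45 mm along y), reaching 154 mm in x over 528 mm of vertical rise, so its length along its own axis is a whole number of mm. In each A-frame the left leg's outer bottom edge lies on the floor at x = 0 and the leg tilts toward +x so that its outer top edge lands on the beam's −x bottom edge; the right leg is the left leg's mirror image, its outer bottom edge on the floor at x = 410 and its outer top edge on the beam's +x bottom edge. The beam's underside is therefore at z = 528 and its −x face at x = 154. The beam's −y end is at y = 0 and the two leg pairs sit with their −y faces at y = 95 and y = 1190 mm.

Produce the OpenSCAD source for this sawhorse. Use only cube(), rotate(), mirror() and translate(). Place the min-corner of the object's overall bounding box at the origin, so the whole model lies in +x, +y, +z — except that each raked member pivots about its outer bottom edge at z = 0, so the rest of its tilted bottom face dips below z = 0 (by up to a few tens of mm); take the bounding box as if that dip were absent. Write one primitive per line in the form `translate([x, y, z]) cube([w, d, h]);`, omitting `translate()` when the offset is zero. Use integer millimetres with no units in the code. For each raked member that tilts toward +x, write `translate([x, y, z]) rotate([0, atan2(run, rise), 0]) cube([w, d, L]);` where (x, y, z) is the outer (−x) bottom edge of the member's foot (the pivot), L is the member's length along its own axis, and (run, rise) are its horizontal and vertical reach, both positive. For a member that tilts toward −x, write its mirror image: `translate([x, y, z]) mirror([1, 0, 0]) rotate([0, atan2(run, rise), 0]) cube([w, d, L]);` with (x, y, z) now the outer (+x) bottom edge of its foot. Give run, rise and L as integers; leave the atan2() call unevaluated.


translate([154, 0, 528]) cube([102, 1330, 89]);
translate([0, 95, 0]) rotate([0, atan2(154, 528), 0]) cube([43, 45, 550]);
translate([410, 95, 0]) mirror([1, 0, 0]) rotate([0, atan2(154, 528), 0]) cube([43, 45, 550]);
translate([0, 1190, 0]) rotate([0, atan2(154, 528), 0]) cube([43, 45, 550]);
translate([410, 1190, 0]) mirror([1, 0, 0]) rotate([0, atan2(154, 528), 0]) cube([43, 45, 550]);


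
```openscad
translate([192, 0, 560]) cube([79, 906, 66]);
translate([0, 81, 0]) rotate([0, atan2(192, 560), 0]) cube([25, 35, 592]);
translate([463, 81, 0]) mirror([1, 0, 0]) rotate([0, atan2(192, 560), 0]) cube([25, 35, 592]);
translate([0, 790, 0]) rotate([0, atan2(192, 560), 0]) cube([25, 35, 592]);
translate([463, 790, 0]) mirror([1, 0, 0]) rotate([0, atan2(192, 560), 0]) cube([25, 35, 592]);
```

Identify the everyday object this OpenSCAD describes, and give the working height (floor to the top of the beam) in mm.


A sawhorse. The overall height is 626 mm.

A beam across two mirrored pairs of raked legs — a sawhorse. The beam's underside is at z = 560 (matching the legs' vertical rise in atan2(192, 560)) and the beam is 66 mm tall, so its top is at 560 + 66 = 626 mm. The raked legs top out at the beam's underside, so that is the highest point.


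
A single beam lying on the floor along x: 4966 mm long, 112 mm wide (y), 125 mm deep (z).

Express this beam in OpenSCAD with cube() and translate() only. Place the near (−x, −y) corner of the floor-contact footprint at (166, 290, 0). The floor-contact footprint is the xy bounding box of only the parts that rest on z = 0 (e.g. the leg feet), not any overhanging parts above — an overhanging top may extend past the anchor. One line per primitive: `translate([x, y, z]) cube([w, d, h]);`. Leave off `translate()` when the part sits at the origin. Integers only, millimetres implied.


translate([166, 290, 0]) cube([4966, 112, 125]);


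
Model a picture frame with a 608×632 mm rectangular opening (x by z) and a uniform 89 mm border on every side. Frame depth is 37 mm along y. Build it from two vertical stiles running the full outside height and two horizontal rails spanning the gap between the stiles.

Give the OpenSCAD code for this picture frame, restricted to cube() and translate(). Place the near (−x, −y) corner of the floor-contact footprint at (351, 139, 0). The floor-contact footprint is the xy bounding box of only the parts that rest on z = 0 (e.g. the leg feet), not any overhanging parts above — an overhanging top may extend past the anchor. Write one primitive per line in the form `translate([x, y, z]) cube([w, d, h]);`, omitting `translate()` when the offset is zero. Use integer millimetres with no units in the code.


translate([351, 139, 0]) cube([89, 37, 810]);
translate([1048, 139, 0]) cube([89, 37, 810]);
translate([440, 139, 0]) cube([608, 37, 89]);
translate([440, 139, 721]) cube([608, 37, 89]);


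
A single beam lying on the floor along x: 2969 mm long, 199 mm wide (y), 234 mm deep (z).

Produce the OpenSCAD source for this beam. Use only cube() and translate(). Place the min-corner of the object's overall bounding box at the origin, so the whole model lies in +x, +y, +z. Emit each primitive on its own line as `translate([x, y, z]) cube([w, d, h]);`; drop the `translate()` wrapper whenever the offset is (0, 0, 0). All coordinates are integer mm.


cube([2969, 199, 234]);


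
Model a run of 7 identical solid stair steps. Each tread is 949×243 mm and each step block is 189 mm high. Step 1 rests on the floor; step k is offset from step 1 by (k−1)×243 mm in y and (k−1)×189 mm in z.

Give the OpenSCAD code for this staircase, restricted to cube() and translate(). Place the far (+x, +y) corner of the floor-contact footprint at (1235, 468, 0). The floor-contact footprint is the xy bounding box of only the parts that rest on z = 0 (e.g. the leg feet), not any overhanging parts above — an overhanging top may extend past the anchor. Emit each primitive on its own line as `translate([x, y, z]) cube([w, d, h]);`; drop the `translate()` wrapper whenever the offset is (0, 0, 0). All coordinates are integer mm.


translate([286, 225, 0]) cube([949, 243, 189]);
translate([286, 468, 189]) cube([949, 243, 189]);
translate([286, 711, 378]) cube([949, 243, 189]);
translate([286, 954, 567]) cube([949, 243, 189]);
translate([286, 1197, 756]) cube([949, 243, 189]);
translate([286, 1440, 945]) cube([949, 243, 189]);
translate([286, 1683, 1134]) cube([949, 243, 189]);


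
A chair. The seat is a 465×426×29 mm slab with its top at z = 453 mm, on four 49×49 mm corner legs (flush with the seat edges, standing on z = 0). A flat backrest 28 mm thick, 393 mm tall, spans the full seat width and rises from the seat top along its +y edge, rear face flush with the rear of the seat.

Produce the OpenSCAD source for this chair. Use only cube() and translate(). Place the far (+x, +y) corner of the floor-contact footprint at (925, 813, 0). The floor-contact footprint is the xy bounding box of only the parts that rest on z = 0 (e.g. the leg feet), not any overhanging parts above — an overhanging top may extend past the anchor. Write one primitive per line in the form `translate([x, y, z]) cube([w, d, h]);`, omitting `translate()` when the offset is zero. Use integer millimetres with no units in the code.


translate([460, 387, 424]) cube([465, 426, 29]);
translate([460, 387, 0]) cube([49, 49, 424]);
translate([876, 387, 0]) cube([49, 49, 424]);
translate([460, 764, 0]) cube([49, 49, 424]);
translate([876, 764, 0]) cube([49, 49, 424]);
translate([460, 785, 453]) cube([465, 28, 393]);


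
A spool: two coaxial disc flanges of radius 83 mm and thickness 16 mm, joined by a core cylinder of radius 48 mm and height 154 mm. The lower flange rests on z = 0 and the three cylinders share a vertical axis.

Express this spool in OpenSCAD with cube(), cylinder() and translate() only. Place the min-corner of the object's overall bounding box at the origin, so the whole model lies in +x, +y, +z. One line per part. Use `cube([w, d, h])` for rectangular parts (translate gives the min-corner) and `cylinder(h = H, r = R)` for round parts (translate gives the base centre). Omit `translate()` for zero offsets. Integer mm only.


translate([83, 83, 0]) cylinder(h = 16, r = 83);
translate([83, 83, 16]) cylinder(h = 154, r = 48);
translate([83, 83, 170]) cylinder(h = 16, r = 83);


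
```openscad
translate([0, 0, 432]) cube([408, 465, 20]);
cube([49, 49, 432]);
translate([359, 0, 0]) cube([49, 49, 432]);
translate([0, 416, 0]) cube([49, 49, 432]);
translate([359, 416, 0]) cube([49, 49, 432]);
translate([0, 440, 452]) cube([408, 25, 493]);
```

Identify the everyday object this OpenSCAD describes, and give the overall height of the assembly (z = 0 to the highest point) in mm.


A chair. The overall height is 945 mm.

A slab on four corner posts with a tall panel at the back — a chair. The seat slab sits at z = 432 with thickness 20, and the 493 mm backrest starts at the seat top, so the overall height is 432 + 20 + 493 = 945 mm.


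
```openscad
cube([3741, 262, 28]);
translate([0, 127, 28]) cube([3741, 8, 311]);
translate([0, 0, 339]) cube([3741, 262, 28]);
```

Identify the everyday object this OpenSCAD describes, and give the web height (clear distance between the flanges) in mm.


An I-beam. The web height is 311 mm.

Two wide flanges with a thin centred web — an I-beam. Overall 367 mm minus two 28 mm flanges gives a web of 367 − 2·28 = 311 mm.


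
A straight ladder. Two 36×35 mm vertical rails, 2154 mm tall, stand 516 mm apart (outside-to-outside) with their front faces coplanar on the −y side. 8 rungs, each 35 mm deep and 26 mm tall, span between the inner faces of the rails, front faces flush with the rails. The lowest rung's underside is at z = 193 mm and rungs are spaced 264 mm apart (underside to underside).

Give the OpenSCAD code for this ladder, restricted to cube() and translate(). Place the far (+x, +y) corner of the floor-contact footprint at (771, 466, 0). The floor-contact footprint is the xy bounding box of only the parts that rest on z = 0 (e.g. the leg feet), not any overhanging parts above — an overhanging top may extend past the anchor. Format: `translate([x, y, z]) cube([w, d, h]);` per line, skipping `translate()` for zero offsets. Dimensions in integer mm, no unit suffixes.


translate([255, 431, 0]) cube([36, 35, 2154]);
translate([735, 431, 0]) cube([36, 35, 2154]);
translate([291, 431, 193]) cube([444, 35, 26]);
translate([291, 431, 457]) cube([444, 35, 26]);
translate([291, 431, 721]) cube([444, 35, 26]);
translate([291, 431, 985]) cube([444, 35, 26]);
translate([291, 431, 1249]) cube([444, 35, 26]);
translate([291, 431, 1513]) cube([444, 35, 26]);
translate([291, 431, 1777]) cube([444, 35, 26]);
translate([291, 431, 2041]) cube([444, 35, 26]);
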